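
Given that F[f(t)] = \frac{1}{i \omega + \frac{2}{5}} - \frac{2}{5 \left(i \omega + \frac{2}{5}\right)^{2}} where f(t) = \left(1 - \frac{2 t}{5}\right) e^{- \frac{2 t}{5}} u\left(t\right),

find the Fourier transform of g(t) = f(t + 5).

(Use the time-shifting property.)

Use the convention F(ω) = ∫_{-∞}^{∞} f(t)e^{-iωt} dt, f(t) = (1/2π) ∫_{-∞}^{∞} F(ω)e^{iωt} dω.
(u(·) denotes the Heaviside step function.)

F[g](ω) = \frac{25 i \omega e^{5 i \omega}}{- 25 \omega^{2} + 20 i \omega + 4}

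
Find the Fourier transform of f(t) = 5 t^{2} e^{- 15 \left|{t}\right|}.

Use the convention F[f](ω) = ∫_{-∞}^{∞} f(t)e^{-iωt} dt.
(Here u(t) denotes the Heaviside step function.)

F(ω) = \frac{900 \left(75 - \omega^{2}\right)}{\left(\omega^{2} + 225\right)^{3}}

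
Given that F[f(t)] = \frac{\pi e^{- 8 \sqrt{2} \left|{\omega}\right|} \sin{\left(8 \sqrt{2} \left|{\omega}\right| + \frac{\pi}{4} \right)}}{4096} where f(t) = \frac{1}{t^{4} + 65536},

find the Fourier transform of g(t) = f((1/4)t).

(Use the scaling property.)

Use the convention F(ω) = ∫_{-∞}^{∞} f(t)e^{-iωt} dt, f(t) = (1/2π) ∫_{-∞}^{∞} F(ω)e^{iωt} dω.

F[g](ω) = \frac{\pi e^{- 32 \sqrt{2} \left|{\omega}\right|} \sin{\left(32 \sqrt{2} \left|{\omega}\right| + \frac{\pi}{4} \right)}}{1024}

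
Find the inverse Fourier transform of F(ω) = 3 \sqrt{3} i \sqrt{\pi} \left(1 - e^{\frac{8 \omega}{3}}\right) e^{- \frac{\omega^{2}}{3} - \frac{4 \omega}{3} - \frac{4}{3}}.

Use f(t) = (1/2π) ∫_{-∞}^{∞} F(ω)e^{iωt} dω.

f(t) = 9 e^{- \frac{3 t^{2}}{4}} \sin{\left(2 t \right)}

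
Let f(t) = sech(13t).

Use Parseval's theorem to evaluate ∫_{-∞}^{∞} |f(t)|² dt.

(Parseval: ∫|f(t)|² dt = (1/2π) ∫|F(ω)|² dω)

∫|f(t)|² dt = \frac{2}{13}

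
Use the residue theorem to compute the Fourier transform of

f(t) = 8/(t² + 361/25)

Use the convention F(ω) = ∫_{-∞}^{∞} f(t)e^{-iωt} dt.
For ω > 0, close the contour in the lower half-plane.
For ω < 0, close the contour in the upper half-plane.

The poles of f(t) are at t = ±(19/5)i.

Let g(z) = f(z)e^{-iωz}; for large |z| the factor e^{-iωz} decays in the lower half-plane when ω > 0 and in the upper half-plane when ω < 0.

Case ω > 0 (lower half-plane, clockwise contour ⇒ F(ω) = -2πi·ΣRes):
  Res_{z = - \frac{19 i}{5}} g(z) = \frac{20 i e^{- \frac{19 \omega}{5}}}{19}
  F(ω) = -2πi·ΣRes = \frac{40 \pi e^{- \frac{19 \omega}{5}}}{19}

Case ω < 0 (upper half-plane, counterclockwise contour ⇒ F(ω) = +2πi·ΣRes):
  Res_{z = \frac{19 i}{5}} g(z) = - \frac{20 i e^{\frac{19 \omega}{5}}}{19}
  F(ω) = 2πi·ΣRes = \frac{40 \pi e^{\frac{19 \omega}{5}}}{19}

Both cases combine into a single formula in |ω|:

F(ω) = \frac{40 \pi e^{- \frac{19 \left|{\omega}\right|}{5}}}{19}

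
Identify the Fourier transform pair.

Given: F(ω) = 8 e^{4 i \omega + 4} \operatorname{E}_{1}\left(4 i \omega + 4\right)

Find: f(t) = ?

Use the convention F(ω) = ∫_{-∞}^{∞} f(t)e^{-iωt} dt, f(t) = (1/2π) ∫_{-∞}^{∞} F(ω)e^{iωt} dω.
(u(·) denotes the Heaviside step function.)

f(t) = \frac{8 e^{- t} u\left(t\right)}{t + 4}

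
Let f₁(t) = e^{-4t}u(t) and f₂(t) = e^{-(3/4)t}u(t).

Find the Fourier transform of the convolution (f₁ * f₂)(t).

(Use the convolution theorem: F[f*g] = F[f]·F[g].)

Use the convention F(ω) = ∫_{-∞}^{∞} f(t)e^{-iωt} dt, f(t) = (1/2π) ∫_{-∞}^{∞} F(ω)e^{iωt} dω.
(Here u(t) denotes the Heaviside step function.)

F[f₁*f₂](ω) = \frac{4}{\left(i \omega + 4\right) \left(4 i \omega + 3\right)}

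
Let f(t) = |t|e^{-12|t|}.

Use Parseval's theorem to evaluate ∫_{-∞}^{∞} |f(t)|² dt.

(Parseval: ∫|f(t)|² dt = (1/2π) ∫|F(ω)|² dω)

∫|f(t)|² dt = \frac{1}{3456}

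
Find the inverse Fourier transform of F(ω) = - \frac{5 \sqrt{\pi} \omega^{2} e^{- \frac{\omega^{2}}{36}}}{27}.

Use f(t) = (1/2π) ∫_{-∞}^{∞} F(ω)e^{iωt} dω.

f(t) = 5 \left(36 t^{2} - 2\right) e^{- 9 t^{2}}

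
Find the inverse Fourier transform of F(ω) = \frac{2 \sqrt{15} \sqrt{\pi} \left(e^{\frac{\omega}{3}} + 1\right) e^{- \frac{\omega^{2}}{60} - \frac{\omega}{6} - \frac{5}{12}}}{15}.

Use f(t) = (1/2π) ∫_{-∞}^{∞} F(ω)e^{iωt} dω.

f(t) = 4 e^{- 15 t^{2}} \cos{\left(5 t \right)}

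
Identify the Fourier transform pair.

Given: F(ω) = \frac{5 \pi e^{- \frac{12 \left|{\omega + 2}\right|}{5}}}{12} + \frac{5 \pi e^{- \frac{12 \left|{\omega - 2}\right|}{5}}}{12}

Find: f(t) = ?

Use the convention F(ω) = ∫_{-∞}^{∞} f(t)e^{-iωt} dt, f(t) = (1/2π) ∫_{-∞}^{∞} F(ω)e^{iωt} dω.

f(t) = \frac{2 \cos{\left(2 t \right)}}{t^{2} + \frac{144}{25}}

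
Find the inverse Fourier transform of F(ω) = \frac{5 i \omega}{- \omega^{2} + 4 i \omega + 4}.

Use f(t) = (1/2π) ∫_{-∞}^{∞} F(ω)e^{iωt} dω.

f(t) = 5 \left(1 - 2 t\right) e^{- 2 t} u\left(t\right)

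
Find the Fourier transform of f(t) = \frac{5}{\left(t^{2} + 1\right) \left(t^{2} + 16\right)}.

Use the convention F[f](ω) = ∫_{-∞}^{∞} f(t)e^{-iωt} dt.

F(ω) = \frac{\pi e^{- \left|{\omega}\right|}}{3} - \frac{\pi e^{- 4 \left|{\omega}\right|}}{12}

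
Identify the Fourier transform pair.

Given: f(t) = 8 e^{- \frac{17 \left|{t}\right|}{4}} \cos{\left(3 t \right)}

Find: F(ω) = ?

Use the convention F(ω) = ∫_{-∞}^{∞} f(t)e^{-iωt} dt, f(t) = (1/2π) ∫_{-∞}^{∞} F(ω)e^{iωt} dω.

F(ω) = \frac{1088 \left(16 \omega^{2} + 433\right)}{256 \omega^{4} + 4640 \omega^{2} + 187489}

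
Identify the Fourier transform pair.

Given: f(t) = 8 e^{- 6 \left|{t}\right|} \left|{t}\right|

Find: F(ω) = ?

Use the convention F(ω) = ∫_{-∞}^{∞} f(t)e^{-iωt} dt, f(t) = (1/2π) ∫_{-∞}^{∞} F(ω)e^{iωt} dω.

F(ω) = \frac{16 \left(36 - \omega^{2}\right)}{\left(\omega^{2} + 36\right)^{2}}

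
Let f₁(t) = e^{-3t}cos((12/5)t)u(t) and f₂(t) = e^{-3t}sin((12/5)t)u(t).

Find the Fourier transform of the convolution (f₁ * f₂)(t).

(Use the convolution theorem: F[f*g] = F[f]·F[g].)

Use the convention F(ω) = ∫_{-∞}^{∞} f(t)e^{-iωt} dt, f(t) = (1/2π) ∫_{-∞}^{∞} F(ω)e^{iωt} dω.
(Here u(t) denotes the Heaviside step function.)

F[f₁*f₂](ω) = \frac{1500 \left(i \omega + 3\right)}{\left(25 \left(i \omega + 3\right)^{2} + 144\right)^{2}}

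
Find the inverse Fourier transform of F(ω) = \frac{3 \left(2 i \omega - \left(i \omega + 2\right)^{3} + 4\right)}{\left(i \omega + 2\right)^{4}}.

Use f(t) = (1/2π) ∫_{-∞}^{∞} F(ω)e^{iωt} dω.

f(t) = 3 \left(t^{2} - 1\right) e^{- 2 t} u\left(t\right)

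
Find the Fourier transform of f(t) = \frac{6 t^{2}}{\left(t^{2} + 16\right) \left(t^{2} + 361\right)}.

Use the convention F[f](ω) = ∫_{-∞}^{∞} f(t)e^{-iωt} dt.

F(ω) = \frac{2 \pi \left(19 - 4 e^{15 \left|{\omega}\right|}\right) e^{- 19 \left|{\omega}\right|}}{115}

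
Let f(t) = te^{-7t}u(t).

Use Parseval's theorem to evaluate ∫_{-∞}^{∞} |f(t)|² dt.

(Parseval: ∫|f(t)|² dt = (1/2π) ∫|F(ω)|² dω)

∫|f(t)|² dt = \frac{1}{1372}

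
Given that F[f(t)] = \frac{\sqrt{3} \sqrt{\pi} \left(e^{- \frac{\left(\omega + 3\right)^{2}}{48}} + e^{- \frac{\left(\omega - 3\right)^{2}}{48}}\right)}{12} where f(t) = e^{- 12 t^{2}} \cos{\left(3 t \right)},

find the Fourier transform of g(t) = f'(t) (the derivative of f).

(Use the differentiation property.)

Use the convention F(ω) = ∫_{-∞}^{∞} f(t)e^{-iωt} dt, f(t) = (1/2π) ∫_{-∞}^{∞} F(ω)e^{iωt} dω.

F[g](ω) = \frac{\sqrt{3} i \sqrt{\pi} \omega \left(e^{\frac{\omega}{4}} + 1\right) e^{- \frac{\omega^{2}}{48} - \frac{\omega}{8} - \frac{3}{16}}}{12}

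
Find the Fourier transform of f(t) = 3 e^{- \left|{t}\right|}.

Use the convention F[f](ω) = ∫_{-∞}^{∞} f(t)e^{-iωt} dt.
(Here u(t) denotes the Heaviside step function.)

F(ω) = \frac{6}{\omega^{2} + 1}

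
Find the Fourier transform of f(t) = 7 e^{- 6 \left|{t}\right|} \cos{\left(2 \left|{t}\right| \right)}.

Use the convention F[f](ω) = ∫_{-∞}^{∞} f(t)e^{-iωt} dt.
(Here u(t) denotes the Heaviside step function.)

F(ω) = \frac{84 \left(\omega^{2} + 40\right)}{\omega^{4} + 64 \omega^{2} + 1600}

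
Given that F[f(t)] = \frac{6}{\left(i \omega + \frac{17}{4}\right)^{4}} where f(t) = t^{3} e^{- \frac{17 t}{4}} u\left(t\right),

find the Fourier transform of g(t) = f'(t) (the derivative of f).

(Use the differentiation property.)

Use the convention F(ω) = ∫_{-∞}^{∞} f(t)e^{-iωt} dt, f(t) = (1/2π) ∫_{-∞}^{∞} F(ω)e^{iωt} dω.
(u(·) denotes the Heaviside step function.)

F[g](ω) = \frac{1536 i \omega}{\left(4 i \omega + 17\right)^{4}}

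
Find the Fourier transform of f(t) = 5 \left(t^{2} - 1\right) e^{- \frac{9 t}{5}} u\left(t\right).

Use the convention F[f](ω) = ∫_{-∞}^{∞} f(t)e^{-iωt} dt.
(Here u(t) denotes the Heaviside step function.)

F(ω) = \frac{25 \left(250 i \omega - \left(5 i \omega + 9\right)^{3} + 450\right)}{\left(5 i \omega + 9\right)^{4}}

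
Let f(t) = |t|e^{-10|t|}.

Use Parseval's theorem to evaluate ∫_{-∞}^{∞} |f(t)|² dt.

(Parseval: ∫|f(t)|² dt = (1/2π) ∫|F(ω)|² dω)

∫|f(t)|² dt = \frac{1}{2000}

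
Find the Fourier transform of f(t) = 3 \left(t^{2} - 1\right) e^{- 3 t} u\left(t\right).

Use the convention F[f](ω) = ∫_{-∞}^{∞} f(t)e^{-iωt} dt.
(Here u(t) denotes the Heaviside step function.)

F(ω) = \frac{3 \left(2 i \omega - \left(i \omega + 3\right)^{3} + 6\right)}{\left(i \omega + 3\right)^{4}}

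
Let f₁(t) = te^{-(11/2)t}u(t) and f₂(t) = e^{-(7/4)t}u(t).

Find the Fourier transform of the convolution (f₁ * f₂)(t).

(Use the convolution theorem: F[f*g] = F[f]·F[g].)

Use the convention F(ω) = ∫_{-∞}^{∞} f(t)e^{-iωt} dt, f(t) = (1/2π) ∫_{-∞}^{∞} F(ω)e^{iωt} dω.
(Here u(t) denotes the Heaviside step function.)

F[f₁*f₂](ω) = \frac{16}{\left(2 i \omega + 11\right)^{2} \left(4 i \omega + 7\right)}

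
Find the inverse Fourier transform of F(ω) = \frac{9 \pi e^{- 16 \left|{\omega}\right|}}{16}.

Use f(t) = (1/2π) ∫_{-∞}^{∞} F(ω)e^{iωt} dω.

f(t) = \frac{9}{t^{2} + 256}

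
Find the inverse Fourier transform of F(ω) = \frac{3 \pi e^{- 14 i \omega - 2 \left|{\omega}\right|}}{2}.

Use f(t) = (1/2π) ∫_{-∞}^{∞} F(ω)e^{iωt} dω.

f(t) = \frac{3}{\left(t - 14\right)^{2} + 4}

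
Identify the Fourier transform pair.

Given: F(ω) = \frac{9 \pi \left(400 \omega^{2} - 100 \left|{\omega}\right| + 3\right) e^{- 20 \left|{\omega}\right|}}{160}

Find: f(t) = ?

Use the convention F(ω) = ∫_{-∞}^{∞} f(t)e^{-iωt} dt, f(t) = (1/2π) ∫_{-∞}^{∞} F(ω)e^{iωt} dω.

f(t) = \frac{9 t^{4}}{\left(t^{2} + 400\right)^{3}}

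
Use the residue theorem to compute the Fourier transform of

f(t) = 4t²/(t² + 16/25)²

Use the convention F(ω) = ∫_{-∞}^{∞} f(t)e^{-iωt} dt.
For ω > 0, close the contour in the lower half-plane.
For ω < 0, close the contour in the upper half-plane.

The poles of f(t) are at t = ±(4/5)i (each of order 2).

Let g(z) = f(z)e^{-iωz}; for large |z| the factor e^{-iωz} decays in the lower half-plane when ω > 0 and in the upper half-plane when ω < 0.

Case ω > 0 (lower half-plane, clockwise contour ⇒ F(ω) = -2πi·ΣRes):
  Res_{z = - \frac{4 i}{5}} g(z) = i \left(\frac{5}{4} - \omega\right) e^{- \frac{4 \omega}{5}} (pole of order 2)
  F(ω) = -2πi·ΣRes = \frac{\pi \left(5 - 4 \omega\right) e^{- \frac{4 \omega}{5}}}{2}

Case ω < 0 (upper half-plane, counterclockwise contour ⇒ F(ω) = +2πi·ΣRes):
  Res_{z = \frac{4 i}{5}} g(z) = i \left(- \omega - \frac{5}{4}\right) e^{\frac{4 \omega}{5}} (pole of order 2)
  F(ω) = 2πi·ΣRes = \frac{\pi \left(4 \omega + 5\right) e^{\frac{4 \omega}{5}}}{2}

Both cases combine into a single formula in |ω|:

F(ω) = \frac{\pi \left(5 - 4 \left|{\omega}\right|\right) e^{- \frac{4 \left|{\omega}\right|}{5}}}{2}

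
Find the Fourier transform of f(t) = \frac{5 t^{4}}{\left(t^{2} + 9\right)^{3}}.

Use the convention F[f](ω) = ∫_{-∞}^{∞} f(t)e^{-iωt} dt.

F(ω) = \frac{5 \pi \left(3 \omega^{2} - 5 \left|{\omega}\right| + 1\right) e^{- 3 \left|{\omega}\right|}}{8}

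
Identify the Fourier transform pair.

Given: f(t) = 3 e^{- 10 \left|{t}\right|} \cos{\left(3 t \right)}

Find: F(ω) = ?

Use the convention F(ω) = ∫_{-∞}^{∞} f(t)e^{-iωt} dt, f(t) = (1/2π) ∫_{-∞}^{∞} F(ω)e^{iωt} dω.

F(ω) = \frac{60 \left(\omega^{2} + 109\right)}{\omega^{4} + 182 \omega^{2} + 11881}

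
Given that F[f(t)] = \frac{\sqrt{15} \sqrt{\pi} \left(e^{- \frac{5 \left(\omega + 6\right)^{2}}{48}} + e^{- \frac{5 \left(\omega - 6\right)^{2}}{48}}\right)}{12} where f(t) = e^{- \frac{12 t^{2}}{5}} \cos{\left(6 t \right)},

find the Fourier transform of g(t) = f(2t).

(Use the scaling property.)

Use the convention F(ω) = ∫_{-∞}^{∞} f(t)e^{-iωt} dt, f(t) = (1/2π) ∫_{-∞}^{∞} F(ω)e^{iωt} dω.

F[g](ω) = \frac{\sqrt{15} \sqrt{\pi} \left(e^{\frac{5 \omega}{4}} + 1\right) e^{- \frac{5 \omega^{2}}{192} - \frac{5 \omega}{8} - \frac{15}{4}}}{24}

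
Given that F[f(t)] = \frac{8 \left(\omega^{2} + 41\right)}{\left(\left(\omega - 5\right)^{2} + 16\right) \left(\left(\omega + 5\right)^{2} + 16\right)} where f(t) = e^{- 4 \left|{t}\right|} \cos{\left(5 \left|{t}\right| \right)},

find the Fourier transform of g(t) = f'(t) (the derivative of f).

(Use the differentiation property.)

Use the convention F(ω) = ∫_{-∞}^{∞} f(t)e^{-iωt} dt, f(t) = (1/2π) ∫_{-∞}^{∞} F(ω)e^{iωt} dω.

F[g](ω) = \frac{8 i \omega \left(\omega^{2} + 41\right)}{\omega^{4} - 18 \omega^{2} + 1681}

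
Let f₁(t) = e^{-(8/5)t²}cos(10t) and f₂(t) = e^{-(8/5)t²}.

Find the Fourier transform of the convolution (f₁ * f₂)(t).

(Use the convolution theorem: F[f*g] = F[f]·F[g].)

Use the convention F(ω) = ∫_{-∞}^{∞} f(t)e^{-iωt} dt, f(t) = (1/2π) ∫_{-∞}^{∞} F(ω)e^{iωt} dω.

F[f₁*f₂](ω) = \frac{5 \pi \left(e^{\frac{25 \omega}{4}} + 1\right) e^{- \frac{5 \omega^{2}}{16} - \frac{25 \omega}{8} - \frac{125}{8}}}{16}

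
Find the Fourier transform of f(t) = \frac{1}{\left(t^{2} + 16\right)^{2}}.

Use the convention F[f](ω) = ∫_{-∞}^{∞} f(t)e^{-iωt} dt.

F(ω) = \frac{\pi \left(4 \left|{\omega}\right| + 1\right) e^{- 4 \left|{\omega}\right|}}{128}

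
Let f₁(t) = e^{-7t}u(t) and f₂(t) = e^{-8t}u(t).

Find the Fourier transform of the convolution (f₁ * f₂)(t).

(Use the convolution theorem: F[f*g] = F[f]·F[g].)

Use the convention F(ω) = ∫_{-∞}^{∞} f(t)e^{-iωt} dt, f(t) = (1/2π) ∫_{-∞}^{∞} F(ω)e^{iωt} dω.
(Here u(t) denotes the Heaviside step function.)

F[f₁*f₂](ω) = \frac{1}{\left(i \omega + 7\right) \left(i \omega + 8\right)}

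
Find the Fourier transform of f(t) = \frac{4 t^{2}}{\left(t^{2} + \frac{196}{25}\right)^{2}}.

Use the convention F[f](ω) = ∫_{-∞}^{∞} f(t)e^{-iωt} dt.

F(ω) = \frac{\pi \left(5 - 14 \left|{\omega}\right|\right) e^{- \frac{14 \left|{\omega}\right|}{5}}}{7}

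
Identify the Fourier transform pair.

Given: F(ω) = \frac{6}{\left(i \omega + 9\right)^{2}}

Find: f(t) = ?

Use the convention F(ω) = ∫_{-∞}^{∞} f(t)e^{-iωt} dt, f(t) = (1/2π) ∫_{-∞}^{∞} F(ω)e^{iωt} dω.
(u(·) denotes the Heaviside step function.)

f(t) = 6 t e^{- 9 t} u\left(t\right)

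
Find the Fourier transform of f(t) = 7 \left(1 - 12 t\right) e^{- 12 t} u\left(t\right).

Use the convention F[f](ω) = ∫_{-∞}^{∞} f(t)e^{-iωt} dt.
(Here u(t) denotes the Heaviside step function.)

F(ω) = \frac{7 i \omega}{- \omega^{2} + 24 i \omega + 144}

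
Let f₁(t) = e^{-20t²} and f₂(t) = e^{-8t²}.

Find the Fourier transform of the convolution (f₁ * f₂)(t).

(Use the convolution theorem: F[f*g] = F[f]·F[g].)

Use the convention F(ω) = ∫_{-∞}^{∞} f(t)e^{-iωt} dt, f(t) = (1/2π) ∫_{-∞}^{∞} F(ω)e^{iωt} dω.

F[f₁*f₂](ω) = \frac{\sqrt{10} \pi e^{- \frac{7 \omega^{2}}{160}}}{40}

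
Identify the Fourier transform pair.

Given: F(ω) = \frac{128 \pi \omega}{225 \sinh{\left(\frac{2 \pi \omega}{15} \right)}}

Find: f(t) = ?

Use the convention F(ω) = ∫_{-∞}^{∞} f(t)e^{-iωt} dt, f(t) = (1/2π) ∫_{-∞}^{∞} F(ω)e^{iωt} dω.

f(t) = \frac{8}{\cosh^{2}{\left(\frac{15 t}{4} \right)}}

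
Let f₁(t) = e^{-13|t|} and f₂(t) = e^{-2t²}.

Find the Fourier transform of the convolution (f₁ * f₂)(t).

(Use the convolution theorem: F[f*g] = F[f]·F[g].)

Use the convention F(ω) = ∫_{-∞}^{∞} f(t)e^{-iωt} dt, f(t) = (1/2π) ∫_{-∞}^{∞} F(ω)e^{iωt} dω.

F[f₁*f₂](ω) = \frac{13 \sqrt{2} \sqrt{\pi} e^{- \frac{\omega^{2}}{8}}}{\omega^{2} + 169}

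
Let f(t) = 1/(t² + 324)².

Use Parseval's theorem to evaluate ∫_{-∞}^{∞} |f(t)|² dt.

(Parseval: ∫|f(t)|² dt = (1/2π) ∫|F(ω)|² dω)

∫|f(t)|² dt = \frac{5 \pi}{9795520512}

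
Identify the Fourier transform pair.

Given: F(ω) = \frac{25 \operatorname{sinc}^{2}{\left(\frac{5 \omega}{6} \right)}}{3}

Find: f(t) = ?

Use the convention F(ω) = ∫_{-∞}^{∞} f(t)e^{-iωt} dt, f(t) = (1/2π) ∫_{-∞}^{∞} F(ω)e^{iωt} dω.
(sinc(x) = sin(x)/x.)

f(t) = 5 \left(\begin{cases} 1 - \frac{3 \left|{t}\right|}{5} & \text{for}\: \left|{t}\right| < \frac{5}{3} \\0 & \text{otherwise} \end{cases}\right)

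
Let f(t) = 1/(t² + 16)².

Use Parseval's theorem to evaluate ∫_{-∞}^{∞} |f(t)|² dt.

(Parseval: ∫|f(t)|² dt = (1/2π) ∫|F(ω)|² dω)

∫|f(t)|² dt = \frac{5 \pi}{262144}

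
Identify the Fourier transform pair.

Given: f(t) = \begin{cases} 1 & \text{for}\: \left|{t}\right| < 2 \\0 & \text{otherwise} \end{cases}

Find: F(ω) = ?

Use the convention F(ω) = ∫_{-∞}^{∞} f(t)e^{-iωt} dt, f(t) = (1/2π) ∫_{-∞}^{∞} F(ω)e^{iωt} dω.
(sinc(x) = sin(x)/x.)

F(ω) = 4 \operatorname{sinc}{\left(2 \omega \right)}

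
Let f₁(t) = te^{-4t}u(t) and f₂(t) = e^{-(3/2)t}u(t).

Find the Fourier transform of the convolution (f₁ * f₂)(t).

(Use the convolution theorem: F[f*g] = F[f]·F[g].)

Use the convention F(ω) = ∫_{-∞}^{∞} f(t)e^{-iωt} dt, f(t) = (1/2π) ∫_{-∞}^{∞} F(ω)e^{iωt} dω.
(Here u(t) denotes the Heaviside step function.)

F[f₁*f₂](ω) = \frac{2}{\left(i \omega + 4\right)^{2} \left(2 i \omega + 3\right)}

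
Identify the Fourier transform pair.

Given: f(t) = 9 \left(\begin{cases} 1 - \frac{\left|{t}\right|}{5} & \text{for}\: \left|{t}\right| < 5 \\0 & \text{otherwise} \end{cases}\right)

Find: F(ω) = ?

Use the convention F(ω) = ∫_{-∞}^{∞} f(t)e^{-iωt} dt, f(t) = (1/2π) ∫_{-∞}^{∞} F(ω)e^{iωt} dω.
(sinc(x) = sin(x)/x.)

F(ω) = 45 \operatorname{sinc}^{2}{\left(\frac{5 \omega}{2} \right)}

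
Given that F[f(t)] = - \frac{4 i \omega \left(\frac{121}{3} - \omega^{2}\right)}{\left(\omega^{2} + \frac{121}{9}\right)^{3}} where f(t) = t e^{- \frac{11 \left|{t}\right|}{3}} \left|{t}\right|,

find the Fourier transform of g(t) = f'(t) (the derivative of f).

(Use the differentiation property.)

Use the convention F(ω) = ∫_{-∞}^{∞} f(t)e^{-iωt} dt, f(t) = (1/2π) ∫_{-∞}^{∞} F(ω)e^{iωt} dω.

F[g](ω) = \frac{\omega^{2} \left(117612 - 2916 \omega^{2}\right)}{\left(9 \omega^{2} + 121\right)^{3}}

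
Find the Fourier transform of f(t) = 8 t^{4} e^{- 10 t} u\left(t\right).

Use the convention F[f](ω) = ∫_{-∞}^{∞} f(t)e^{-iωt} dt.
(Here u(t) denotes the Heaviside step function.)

F(ω) = \frac{192}{\left(i \omega + 10\right)^{5}}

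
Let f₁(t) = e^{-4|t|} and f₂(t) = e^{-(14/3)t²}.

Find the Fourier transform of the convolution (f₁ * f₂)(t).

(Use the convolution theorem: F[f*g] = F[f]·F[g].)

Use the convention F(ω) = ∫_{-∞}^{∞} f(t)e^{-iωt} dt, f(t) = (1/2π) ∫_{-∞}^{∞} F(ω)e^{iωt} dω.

F[f₁*f₂](ω) = \frac{4 \sqrt{42} \sqrt{\pi} e^{- \frac{3 \omega^{2}}{56}}}{7 \left(\omega^{2} + 16\right)}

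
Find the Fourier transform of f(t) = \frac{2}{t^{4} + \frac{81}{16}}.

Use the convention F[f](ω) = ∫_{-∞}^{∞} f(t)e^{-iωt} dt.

F(ω) = \frac{16 \pi e^{- \frac{3 \sqrt{2} \left|{\omega}\right|}{4}} \sin{\left(\frac{3 \sqrt{2} \left|{\omega}\right|}{4} + \frac{\pi}{4} \right)}}{27}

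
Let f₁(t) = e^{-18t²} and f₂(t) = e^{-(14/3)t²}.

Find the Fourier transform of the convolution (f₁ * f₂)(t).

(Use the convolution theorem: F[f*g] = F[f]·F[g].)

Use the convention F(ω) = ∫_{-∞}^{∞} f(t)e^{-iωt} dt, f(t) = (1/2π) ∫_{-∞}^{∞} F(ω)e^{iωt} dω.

F[f₁*f₂](ω) = \frac{\sqrt{21} \pi e^{- \frac{17 \omega^{2}}{252}}}{42}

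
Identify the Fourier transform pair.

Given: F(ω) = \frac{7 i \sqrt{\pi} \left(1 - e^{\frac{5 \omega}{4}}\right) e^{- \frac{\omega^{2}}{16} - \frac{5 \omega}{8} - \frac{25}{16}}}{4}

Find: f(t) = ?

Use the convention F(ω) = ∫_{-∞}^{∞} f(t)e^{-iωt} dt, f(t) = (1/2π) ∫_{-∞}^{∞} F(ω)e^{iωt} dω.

f(t) = 7 e^{- 4 t^{2}} \sin{\left(5 t \right)}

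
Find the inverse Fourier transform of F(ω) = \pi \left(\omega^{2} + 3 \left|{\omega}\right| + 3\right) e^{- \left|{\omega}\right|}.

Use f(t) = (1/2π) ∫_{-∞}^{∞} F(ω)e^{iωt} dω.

f(t) = \frac{8}{\left(t^{2} + 1\right)^{3}}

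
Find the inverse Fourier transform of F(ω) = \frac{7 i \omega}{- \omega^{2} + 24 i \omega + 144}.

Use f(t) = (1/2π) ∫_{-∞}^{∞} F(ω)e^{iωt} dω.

f(t) = 7 \left(1 - 12 t\right) e^{- 12 t} u\left(t\right)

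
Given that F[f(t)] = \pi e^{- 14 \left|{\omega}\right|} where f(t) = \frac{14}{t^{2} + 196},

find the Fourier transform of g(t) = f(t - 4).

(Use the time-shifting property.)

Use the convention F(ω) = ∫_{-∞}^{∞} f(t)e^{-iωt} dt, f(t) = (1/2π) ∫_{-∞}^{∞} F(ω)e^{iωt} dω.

F[g](ω) = \pi e^{- 4 i \omega - 14 \left|{\omega}\right|}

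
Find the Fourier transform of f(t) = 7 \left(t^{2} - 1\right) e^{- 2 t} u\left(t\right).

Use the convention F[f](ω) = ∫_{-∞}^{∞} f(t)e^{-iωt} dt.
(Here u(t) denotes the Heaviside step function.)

F(ω) = \frac{7 \left(2 i \omega - \left(i \omega + 2\right)^{3} + 4\right)}{\left(i \omega + 2\right)^{4}}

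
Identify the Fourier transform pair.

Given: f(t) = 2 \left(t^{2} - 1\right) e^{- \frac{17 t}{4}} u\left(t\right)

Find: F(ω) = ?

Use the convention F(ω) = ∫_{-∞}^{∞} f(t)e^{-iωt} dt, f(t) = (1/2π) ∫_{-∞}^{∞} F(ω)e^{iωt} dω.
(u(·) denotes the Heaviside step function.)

F(ω) = \frac{8 \left(128 i \omega - \left(4 i \omega + 17\right)^{3} + 544\right)}{\left(4 i \omega + 17\right)^{4}}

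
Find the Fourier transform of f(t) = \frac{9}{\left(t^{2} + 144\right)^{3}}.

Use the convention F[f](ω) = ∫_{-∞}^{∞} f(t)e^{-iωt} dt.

F(ω) = \frac{\pi \left(48 \omega^{2} + 12 \left|{\omega}\right| + 1\right) e^{- 12 \left|{\omega}\right|}}{73728}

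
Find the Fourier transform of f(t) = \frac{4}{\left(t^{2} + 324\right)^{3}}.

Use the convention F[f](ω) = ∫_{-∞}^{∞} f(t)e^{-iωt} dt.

F(ω) = \frac{\pi \left(108 \omega^{2} + 18 \left|{\omega}\right| + 1\right) e^{- 18 \left|{\omega}\right|}}{1259712}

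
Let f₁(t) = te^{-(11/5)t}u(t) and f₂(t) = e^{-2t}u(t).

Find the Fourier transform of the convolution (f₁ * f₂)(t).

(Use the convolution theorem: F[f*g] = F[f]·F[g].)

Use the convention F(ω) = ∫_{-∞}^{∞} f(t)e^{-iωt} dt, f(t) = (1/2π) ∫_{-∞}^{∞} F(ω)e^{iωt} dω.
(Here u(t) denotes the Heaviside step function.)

F[f₁*f₂](ω) = \frac{25}{\left(i \omega + 2\right) \left(5 i \omega + 11\right)^{2}}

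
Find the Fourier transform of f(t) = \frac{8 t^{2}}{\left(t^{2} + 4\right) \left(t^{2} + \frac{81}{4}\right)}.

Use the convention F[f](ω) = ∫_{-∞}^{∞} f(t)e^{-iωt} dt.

F(ω) = - \frac{64 \pi e^{- 2 \left|{\omega}\right|}}{65} + \frac{144 \pi e^{- \frac{9 \left|{\omega}\right|}{2}}}{65}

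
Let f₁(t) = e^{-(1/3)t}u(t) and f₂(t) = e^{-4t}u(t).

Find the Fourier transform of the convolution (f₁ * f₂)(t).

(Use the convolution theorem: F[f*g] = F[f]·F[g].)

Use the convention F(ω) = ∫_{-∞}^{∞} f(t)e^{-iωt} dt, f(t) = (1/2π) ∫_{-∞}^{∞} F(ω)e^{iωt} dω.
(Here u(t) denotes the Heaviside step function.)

F[f₁*f₂](ω) = \frac{3}{\left(i \omega + 4\right) \left(3 i \omega + 1\right)}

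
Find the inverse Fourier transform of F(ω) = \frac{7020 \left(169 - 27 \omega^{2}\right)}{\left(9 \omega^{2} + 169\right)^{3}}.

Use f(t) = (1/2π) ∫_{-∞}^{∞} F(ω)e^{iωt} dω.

f(t) = 5 t^{2} e^{- \frac{13 \left|{t}\right|}{3}}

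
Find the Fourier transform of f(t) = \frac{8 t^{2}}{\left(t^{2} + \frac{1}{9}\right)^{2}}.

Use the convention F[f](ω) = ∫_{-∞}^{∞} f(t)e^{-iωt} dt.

F(ω) = 4 \pi \left(3 - \left|{\omega}\right|\right) e^{- \frac{\left|{\omega}\right|}{3}}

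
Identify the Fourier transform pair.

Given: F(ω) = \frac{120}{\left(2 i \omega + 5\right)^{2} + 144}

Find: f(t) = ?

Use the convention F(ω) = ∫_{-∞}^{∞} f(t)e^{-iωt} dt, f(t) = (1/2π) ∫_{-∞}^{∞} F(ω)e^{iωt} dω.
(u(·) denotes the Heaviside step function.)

f(t) = 5 e^{- \frac{5 t}{2}} \sin{\left(6 t \right)} u\left(t\right)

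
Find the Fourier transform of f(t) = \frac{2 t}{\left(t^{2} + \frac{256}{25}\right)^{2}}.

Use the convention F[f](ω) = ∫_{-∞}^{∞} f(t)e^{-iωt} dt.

F(ω) = - \frac{5 i \pi \omega e^{- \frac{16 \left|{\omega}\right|}{5}}}{16}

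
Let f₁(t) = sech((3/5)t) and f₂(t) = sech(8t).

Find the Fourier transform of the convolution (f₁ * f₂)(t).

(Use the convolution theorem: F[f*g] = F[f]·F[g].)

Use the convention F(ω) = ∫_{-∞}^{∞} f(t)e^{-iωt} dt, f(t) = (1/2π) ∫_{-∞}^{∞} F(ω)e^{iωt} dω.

F[f₁*f₂](ω) = \frac{5 \pi^{2}}{24 \cosh{\left(\frac{\pi \omega}{16} \right)} \cosh{\left(\frac{5 \pi \omega}{6} \right)}}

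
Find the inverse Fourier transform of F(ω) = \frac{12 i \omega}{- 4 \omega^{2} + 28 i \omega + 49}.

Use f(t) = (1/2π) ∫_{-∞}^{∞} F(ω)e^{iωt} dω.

f(t) = 3 \left(1 - \frac{7 t}{2}\right) e^{- \frac{7 t}{2}} u\left(t\right)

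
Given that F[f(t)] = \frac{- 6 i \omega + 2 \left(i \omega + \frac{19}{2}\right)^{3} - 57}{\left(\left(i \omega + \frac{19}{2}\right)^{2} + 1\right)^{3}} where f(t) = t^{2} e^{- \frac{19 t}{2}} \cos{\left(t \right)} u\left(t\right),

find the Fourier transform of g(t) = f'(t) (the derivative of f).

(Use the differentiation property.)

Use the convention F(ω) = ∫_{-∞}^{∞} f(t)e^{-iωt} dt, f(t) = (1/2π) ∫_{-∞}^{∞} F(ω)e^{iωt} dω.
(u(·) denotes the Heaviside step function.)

F[g](ω) = - \frac{16 i \omega \left(24 i \omega - \left(2 i \omega + 19\right)^{3} + 228\right)}{\left(\left(2 i \omega + 19\right)^{2} + 4\right)^{3}}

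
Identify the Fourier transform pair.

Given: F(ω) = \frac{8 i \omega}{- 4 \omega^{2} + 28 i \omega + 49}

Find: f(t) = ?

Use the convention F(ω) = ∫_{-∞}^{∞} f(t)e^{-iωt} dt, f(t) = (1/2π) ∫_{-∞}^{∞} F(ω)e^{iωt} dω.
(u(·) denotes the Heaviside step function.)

f(t) = 2 \left(1 - \frac{7 t}{2}\right) e^{- \frac{7 t}{2}} u\left(t\right)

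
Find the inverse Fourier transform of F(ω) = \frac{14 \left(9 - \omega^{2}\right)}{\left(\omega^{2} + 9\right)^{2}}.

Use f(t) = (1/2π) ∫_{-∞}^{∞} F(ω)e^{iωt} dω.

f(t) = 7 e^{- 3 \left|{t}\right|} \left|{t}\right|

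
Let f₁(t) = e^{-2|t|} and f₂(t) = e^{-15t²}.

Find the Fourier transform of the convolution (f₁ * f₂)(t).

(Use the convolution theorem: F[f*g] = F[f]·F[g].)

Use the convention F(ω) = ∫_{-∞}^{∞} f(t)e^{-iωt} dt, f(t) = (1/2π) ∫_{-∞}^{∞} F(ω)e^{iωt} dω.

F[f₁*f₂](ω) = \frac{4 \sqrt{15} \sqrt{\pi} e^{- \frac{\omega^{2}}{60}}}{15 \left(\omega^{2} + 4\right)}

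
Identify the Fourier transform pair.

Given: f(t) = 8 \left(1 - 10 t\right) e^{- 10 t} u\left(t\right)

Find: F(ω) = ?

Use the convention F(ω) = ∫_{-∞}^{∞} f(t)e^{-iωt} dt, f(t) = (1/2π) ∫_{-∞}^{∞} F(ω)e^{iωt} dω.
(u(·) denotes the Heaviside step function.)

F(ω) = \frac{8 i \omega}{- \omega^{2} + 20 i \omega + 100}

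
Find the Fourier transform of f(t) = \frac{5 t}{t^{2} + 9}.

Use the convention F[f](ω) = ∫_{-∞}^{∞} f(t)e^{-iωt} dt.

F(ω) = - 5 i \pi e^{- 3 \left|{\omega}\right|} \operatorname{sign}{\left(\omega \right)}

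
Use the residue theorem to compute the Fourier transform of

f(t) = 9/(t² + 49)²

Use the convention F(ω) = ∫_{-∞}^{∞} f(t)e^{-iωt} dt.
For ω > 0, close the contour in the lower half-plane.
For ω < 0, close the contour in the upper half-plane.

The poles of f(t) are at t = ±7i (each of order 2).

Let g(z) = f(z)e^{-iωz}; for large |z| the factor e^{-iωz} decays in the lower half-plane when ω > 0 and in the upper half-plane when ω < 0.

Case ω > 0 (lower half-plane, clockwise contour ⇒ F(ω) = -2πi·ΣRes):
  Res_{z = - 7 i} g(z) = \frac{9 i \left(7 \omega + 1\right) e^{- 7 \omega}}{1372} (pole of order 2)
  F(ω) = -2πi·ΣRes = \frac{9 \pi \left(7 \omega + 1\right) e^{- 7 \omega}}{686}

Case ω < 0 (upper half-plane, counterclockwise contour ⇒ F(ω) = +2πi·ΣRes):
  Res_{z = 7 i} g(z) = \frac{9 i \left(7 \omega - 1\right) e^{7 \omega}}{1372} (pole of order 2)
  F(ω) = 2πi·ΣRes = \frac{9 \pi \left(1 - 7 \omega\right) e^{7 \omega}}{686}

Both cases combine into a single formula in |ω|:

F(ω) = \frac{9 \pi \left(7 \left|{\omega}\right| + 1\right) e^{- 7 \left|{\omega}\right|}}{686}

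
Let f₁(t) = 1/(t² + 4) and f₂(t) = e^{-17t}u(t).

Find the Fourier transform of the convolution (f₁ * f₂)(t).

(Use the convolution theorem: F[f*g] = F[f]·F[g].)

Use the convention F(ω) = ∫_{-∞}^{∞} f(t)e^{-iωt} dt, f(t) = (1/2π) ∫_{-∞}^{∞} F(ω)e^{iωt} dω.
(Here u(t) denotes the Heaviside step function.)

F[f₁*f₂](ω) = \frac{\pi e^{- 2 \left|{\omega}\right|}}{2 \left(i \omega + 17\right)}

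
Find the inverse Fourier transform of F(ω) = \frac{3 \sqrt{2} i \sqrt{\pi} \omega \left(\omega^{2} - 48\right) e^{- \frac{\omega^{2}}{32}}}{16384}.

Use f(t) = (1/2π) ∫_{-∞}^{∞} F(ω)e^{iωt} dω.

f(t) = 3 t^{3} e^{- 8 t^{2}}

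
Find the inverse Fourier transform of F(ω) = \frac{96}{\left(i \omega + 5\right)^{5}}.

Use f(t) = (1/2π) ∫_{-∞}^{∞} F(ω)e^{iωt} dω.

f(t) = 4 t^{4} e^{- 5 t} u\left(t\right)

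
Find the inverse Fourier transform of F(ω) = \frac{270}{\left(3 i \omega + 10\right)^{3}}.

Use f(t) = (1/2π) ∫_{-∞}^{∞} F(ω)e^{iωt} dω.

f(t) = 5 t^{2} e^{- \frac{10 t}{3}} u\left(t\right)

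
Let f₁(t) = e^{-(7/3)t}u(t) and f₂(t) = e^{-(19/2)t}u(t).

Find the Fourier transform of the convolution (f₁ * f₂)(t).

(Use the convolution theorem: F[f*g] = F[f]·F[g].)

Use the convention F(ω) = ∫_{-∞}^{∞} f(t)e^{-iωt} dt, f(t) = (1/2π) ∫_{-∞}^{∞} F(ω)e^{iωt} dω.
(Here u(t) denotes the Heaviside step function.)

F[f₁*f₂](ω) = \frac{6}{- 6 \omega^{2} + 71 i \omega + 133}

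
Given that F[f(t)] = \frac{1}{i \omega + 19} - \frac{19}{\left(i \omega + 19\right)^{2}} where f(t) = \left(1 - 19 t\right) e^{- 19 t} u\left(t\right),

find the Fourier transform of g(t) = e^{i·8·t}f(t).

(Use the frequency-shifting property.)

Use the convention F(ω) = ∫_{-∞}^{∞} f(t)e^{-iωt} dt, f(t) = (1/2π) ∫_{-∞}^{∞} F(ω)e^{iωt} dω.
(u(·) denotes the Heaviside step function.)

F[g](ω) = \frac{i \left(8 - \omega\right)}{\omega^{2} - 2 \omega \left(8 + 19 i\right) - 297 + 304 i}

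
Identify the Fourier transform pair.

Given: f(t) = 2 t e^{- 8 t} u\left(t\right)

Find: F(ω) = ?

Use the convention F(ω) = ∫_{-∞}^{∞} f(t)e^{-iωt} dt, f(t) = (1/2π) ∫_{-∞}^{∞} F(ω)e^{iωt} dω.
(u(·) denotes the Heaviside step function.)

F(ω) = \frac{2}{\left(i \omega + 8\right)^{2}}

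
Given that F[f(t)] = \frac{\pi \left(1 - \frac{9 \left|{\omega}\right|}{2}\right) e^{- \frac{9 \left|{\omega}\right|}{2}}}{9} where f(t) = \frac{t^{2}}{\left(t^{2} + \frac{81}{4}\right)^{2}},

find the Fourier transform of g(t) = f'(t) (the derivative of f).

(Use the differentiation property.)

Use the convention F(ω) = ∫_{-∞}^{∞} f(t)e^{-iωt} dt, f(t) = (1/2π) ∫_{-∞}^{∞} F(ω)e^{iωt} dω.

F[g](ω) = \frac{i \pi \omega \left(2 - 9 \left|{\omega}\right|\right) e^{- \frac{9 \left|{\omega}\right|}{2}}}{18}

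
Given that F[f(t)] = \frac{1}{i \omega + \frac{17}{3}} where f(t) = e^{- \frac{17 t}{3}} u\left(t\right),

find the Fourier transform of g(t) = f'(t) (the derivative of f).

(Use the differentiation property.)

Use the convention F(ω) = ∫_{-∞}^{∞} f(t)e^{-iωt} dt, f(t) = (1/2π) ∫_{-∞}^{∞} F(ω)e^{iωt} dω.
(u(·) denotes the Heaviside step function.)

F[g](ω) = \frac{3 \omega}{3 \omega - 17 i}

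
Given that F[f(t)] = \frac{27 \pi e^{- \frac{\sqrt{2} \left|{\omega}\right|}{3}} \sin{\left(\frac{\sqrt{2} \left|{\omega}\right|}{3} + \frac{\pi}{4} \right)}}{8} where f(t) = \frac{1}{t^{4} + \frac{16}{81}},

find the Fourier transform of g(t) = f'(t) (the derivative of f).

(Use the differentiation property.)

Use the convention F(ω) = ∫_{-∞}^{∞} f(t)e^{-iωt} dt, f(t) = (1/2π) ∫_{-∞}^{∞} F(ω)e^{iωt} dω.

F[g](ω) = \frac{27 i \pi \omega e^{- \frac{\sqrt{2} \left|{\omega}\right|}{3}} \sin{\left(\frac{\sqrt{2} \left|{\omega}\right|}{3} + \frac{\pi}{4} \right)}}{8}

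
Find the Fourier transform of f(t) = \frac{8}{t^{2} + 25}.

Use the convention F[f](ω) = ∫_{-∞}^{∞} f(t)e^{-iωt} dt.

F(ω) = \frac{8 \pi e^{- 5 \left|{\omega}\right|}}{5}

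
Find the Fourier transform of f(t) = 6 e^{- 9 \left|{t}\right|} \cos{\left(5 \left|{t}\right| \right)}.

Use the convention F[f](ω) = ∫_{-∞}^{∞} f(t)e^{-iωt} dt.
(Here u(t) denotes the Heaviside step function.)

F(ω) = \frac{108 \left(\omega^{2} + 106\right)}{\omega^{4} + 112 \omega^{2} + 11236}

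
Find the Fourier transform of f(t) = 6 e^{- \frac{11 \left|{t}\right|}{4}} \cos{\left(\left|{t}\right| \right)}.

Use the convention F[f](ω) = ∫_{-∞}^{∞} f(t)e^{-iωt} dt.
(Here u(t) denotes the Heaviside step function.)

F(ω) = \frac{528 \left(16 \omega^{2} + 137\right)}{256 \omega^{4} + 3360 \omega^{2} + 18769}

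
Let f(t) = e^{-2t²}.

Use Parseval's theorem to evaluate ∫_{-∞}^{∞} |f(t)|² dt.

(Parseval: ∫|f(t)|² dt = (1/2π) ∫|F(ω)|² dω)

∫|f(t)|² dt = \frac{\sqrt{\pi}}{2}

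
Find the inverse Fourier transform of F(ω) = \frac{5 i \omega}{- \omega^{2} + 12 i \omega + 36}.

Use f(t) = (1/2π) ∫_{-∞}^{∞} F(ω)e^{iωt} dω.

f(t) = 5 \left(1 - 6 t\right) e^{- 6 t} u\left(t\right)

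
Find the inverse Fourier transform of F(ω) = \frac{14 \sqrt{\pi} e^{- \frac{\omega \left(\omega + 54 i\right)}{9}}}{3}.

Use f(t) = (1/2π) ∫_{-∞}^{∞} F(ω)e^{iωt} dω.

f(t) = 7 e^{- \frac{9 \left(t - 6\right)^{2}}{4}}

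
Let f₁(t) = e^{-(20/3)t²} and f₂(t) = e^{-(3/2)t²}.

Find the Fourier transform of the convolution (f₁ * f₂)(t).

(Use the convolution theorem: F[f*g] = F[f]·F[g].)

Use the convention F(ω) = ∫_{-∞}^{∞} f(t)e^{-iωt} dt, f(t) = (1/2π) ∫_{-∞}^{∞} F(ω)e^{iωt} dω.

F[f₁*f₂](ω) = \frac{\sqrt{10} \pi e^{- \frac{49 \omega^{2}}{240}}}{10}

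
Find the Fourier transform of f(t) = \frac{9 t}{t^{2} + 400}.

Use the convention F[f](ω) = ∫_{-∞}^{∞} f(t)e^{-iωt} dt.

F(ω) = - 9 i \pi e^{- 20 \left|{\omega}\right|} \operatorname{sign}{\left(\omega \right)}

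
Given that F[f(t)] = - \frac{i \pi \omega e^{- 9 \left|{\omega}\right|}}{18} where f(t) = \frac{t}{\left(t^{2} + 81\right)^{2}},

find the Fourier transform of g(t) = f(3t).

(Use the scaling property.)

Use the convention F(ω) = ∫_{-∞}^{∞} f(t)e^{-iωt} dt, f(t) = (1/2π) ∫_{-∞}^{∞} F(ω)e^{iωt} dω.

F[g](ω) = - \frac{i \pi \omega e^{- 3 \left|{\omega}\right|}}{162}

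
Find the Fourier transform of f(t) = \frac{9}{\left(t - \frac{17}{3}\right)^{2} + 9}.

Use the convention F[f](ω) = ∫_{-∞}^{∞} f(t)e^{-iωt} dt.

F(ω) = 3 \pi e^{- \frac{17 i \omega}{3} - 3 \left|{\omega}\right|}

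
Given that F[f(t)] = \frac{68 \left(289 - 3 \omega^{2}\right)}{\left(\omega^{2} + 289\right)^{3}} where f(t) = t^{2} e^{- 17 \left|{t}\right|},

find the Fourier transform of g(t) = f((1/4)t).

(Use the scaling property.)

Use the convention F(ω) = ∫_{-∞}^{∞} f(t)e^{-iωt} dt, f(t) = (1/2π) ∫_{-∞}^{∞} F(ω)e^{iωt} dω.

F[g](ω) = \frac{272 \left(289 - 48 \omega^{2}\right)}{\left(16 \omega^{2} + 289\right)^{3}}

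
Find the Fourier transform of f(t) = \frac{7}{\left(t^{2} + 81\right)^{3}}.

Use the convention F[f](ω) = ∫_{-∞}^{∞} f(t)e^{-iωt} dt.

F(ω) = \frac{7 \pi \left(27 \omega^{2} + 9 \left|{\omega}\right| + 1\right) e^{- 9 \left|{\omega}\right|}}{157464}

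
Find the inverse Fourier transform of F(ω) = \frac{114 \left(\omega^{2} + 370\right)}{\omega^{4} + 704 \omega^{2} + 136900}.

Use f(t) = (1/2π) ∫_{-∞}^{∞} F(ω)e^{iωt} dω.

f(t) = 3 e^{- 19 \left|{t}\right|} \cos{\left(3 \left|{t}\right| \right)}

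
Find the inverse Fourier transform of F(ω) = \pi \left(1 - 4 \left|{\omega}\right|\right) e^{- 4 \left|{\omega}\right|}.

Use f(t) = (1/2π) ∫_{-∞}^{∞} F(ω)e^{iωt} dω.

f(t) = \frac{8 t^{2}}{\left(t^{2} + 16\right)^{2}}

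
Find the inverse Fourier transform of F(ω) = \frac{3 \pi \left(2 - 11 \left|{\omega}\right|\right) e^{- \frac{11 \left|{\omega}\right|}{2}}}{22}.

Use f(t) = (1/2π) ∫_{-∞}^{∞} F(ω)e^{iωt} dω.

f(t) = \frac{3 t^{2}}{\left(t^{2} + \frac{121}{4}\right)^{2}}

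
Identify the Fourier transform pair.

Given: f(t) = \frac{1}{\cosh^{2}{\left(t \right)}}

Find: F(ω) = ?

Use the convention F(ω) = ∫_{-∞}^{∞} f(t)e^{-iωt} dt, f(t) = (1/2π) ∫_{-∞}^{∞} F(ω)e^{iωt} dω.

F(ω) = \frac{\pi \omega}{\sinh{\left(\frac{\pi \omega}{2} \right)}}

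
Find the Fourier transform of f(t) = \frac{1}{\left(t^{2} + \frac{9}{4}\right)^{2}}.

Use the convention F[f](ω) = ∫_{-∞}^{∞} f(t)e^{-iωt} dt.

F(ω) = \frac{2 \pi \left(3 \left|{\omega}\right| + 2\right) e^{- \frac{3 \left|{\omega}\right|}{2}}}{27}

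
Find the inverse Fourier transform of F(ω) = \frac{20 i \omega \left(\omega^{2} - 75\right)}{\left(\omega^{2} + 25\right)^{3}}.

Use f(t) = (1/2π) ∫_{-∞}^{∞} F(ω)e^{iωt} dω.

f(t) = 5 t e^{- 5 \left|{t}\right|} \left|{t}\right|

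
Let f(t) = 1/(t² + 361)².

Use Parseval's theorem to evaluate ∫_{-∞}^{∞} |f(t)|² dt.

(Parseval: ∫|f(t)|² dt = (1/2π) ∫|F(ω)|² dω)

∫|f(t)|² dt = \frac{5 \pi}{14301947824}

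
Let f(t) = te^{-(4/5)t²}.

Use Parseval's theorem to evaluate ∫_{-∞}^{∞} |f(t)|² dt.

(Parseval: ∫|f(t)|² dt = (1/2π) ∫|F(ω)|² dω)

∫|f(t)|² dt = \frac{5 \sqrt{10} \sqrt{\pi}}{64}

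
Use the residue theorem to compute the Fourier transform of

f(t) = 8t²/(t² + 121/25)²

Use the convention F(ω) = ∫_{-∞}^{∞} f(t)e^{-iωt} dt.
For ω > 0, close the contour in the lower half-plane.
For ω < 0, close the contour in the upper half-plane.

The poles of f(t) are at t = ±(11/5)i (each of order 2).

Let g(z) = f(z)e^{-iωz}; for large |z| the factor e^{-iωz} decays in the lower half-plane when ω > 0 and in the upper half-plane when ω < 0.

Case ω > 0 (lower half-plane, clockwise contour ⇒ F(ω) = -2πi·ΣRes):
  Res_{z = - \frac{11 i}{5}} g(z) = i \left(\frac{10}{11} - 2 \omega\right) e^{- \frac{11 \omega}{5}} (pole of order 2)
  F(ω) = -2πi·ΣRes = \frac{4 \pi \left(5 - 11 \omega\right) e^{- \frac{11 \omega}{5}}}{11}

Case ω < 0 (upper half-plane, counterclockwise contour ⇒ F(ω) = +2πi·ΣRes):
  Res_{z = \frac{11 i}{5}} g(z) = i \left(- 2 \omega - \frac{10}{11}\right) e^{\frac{11 \omega}{5}} (pole of order 2)
  F(ω) = 2πi·ΣRes = \frac{4 \pi \left(11 \omega + 5\right) e^{\frac{11 \omega}{5}}}{11}

Both cases combine into a single formula in |ω|:

F(ω) = \frac{4 \pi \left(5 - 11 \left|{\omega}\right|\right) e^{- \frac{11 \left|{\omega}\right|}{5}}}{11}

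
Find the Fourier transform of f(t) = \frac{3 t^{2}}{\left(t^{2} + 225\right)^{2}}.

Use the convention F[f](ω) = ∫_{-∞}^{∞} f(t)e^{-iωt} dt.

F(ω) = \frac{\pi \left(1 - 15 \left|{\omega}\right|\right) e^{- 15 \left|{\omega}\right|}}{10}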